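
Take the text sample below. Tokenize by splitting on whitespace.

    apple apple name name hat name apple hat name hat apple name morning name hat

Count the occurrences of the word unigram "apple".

Scanning the 15 tokens for "apple":
  position 1: apple
  position 2: apple
  position 7: apple
  position 11: apple

4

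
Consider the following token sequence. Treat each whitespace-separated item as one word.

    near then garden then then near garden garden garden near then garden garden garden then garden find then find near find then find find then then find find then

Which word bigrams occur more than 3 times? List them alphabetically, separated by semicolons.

find then; garden garden

Bigram counts meeting the condition (more than 3 times):
  find then: 4
  garden garden: 4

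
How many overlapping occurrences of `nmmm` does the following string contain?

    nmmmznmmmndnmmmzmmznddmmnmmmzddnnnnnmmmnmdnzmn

Sliding a length-4 window over the 46 characters (43 positions):
  position 1–4: nmmm
  position 6–9: nmmm
  position 12–15: nmmm
  position 25–28: nmmm
  position 36–39: nmmm

5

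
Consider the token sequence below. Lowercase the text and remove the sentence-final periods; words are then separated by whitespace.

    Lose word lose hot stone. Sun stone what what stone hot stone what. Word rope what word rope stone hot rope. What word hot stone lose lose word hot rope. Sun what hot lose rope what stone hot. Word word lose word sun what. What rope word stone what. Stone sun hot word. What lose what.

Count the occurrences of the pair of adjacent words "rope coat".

Scanning the 55 overlapping bigram windows for "rope coat":
  (none found)

0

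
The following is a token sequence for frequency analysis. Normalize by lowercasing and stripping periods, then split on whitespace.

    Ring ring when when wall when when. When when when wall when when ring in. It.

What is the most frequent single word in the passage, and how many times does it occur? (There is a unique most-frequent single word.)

Unigram frequencies (highest first):
  when: 9
  ring: 3
  wall: 2
  in: 1
  it: 1

"when", 9 times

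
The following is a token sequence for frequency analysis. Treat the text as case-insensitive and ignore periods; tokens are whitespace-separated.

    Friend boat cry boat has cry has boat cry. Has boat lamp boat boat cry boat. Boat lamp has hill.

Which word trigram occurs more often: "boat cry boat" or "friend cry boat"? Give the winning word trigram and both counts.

"boat cry boat" (2 vs 0)

"boat cry boat": 2 occurrences
"friend cry boat": 0 occurrences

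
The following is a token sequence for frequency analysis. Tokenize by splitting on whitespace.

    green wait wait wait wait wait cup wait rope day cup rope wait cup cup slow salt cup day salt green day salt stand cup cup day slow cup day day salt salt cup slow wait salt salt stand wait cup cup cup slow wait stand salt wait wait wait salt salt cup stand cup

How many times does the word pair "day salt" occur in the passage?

3

Scanning the 54 overlapping bigram windows for "day salt":
  position 19–20: day salt
  position 22–23: day salt
  position 31–32: day salt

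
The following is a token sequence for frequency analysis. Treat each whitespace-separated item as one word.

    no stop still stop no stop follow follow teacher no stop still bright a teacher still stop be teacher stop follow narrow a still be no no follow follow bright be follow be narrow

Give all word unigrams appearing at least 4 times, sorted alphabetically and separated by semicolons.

Unigram counts meeting the condition (at least 4 times):
  be: 4
  follow: 6
  no: 5
  still: 4
  stop: 6

be; follow; no; still; stop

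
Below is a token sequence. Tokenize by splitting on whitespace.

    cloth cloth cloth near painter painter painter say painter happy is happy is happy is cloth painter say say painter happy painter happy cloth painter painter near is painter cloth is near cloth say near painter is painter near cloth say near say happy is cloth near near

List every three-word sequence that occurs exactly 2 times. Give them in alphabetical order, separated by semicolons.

cloth say near; happy is cloth; happy is happy; is happy is; near cloth say; say painter happy

Trigram counts meeting the condition (exactly 2 times):
  cloth say near: 2
  happy is cloth: 2
  happy is happy: 2
  is happy is: 2
  near cloth say: 2
  say painter happy: 2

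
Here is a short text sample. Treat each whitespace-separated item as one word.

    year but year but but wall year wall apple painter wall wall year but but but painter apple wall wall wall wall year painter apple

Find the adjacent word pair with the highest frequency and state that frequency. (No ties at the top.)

Bigram frequencies (highest first):
  wall wall: 4
  year but: 3
  but but: 3
  wall year: 3
  painter apple: 2
  but year: 1
  … (8 more, each ≤ 1)

"wall wall", 4 times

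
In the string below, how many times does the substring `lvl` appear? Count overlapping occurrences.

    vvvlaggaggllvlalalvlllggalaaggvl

Sliding a length-3 window over the 32 characters (30 positions):
  position 12–14: lvl
  position 18–20: lvl

2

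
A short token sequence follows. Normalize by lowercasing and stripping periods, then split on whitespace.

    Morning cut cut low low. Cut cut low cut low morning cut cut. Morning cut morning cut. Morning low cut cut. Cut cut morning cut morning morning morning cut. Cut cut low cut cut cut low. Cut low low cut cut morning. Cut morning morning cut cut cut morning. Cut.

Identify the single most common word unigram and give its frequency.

"cut", 28 times

Unigram frequencies (highest first):
  cut: 28
  morning: 13
  low: 9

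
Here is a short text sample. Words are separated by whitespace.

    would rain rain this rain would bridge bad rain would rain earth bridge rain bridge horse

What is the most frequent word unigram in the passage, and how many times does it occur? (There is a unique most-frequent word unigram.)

Unigram frequencies (highest first):
  rain: 6
  would: 3
  bridge: 3
  this: 1
  bad: 1
  earth: 1
  … (1 more, each ≤ 1)

"rain", 6 times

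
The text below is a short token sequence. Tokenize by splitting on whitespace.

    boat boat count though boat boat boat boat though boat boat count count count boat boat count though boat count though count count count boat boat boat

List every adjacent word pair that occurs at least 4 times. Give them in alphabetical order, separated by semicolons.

Bigram counts meeting the condition (at least 4 times):
  boat boat: 8
  boat count: 4
  count count: 4

boat boat; boat count; count count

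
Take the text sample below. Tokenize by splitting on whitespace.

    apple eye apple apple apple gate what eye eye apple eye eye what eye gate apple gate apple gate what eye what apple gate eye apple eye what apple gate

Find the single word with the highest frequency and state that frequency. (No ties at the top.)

"apple", 10 times

Unigram frequencies (highest first):
  apple: 10
  eye: 9
  gate: 6
  what: 5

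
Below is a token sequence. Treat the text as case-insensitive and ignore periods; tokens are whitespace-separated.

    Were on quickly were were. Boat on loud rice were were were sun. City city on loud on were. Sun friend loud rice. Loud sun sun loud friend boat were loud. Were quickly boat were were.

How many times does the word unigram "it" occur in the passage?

0

Scanning the 36 tokens for "it":
  (none found)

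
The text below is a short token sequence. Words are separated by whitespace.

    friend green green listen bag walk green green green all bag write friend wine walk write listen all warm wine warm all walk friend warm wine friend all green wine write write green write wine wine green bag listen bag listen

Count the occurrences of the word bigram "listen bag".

2

Scanning the 40 overlapping bigram windows for "listen bag":
  position 4–5: listen bag
  position 39–40: listen bag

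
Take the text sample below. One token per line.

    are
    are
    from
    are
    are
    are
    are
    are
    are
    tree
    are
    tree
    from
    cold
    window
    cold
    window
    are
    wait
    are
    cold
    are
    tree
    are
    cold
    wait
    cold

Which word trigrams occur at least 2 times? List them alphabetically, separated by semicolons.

Trigram counts meeting the condition (at least 2 times):
  are are are: 4
  are tree are: 2

are are are; are tree are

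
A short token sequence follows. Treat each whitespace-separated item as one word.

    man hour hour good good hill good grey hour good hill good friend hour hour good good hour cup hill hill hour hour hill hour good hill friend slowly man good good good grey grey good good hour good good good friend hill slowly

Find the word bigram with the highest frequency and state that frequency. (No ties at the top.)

"good good", 7 times

Bigram frequencies (highest first):
  good good: 7
  hour good: 5
  hour hour: 3
  good hill: 3
  hill good: 2
  good grey: 2
  … (18 more, each ≤ 2)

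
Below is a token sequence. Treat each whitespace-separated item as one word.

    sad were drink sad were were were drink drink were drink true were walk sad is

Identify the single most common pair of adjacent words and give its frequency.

"were drink", 3 times

Bigram frequencies (highest first):
  were drink: 3
  sad were: 2
  were were: 2
  drink sad: 1
  drink drink: 1
  drink were: 1
  … (5 more, each ≤ 1)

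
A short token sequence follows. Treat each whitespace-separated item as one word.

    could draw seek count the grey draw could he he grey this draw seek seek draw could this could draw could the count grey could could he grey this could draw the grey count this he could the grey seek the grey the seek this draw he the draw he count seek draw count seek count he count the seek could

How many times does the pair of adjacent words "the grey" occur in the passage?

Scanning the 60 overlapping bigram windows for "the grey":
  position 5–6: the grey
  position 32–33: the grey
  position 38–39: the grey
  position 41–42: the grey

4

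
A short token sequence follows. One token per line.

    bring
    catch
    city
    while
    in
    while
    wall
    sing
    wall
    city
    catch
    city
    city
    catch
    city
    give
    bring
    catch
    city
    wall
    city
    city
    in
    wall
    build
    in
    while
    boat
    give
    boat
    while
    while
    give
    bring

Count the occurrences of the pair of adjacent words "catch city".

Scanning the 33 overlapping bigram windows for "catch city":
  position 2–3: catch city
  position 11–12: catch city
  position 14–15: catch city
  position 18–19: catch city

4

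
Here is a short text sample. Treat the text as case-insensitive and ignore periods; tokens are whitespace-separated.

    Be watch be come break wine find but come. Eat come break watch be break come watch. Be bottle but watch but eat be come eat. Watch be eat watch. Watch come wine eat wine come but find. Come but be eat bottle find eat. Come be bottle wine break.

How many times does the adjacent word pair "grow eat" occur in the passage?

0

Scanning the 49 overlapping bigram windows for "grow eat":
  (none found)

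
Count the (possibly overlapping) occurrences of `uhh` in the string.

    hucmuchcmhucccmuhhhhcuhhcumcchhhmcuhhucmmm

3

Sliding a length-3 window over the 42 characters (40 positions):
  position 16–18: uhh
  position 22–24: uhh
  position 35–37: uhh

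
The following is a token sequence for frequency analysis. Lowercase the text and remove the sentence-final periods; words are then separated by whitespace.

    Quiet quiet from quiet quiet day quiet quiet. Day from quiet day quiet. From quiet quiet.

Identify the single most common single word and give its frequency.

"quiet", 10 times

Unigram frequencies (highest first):
  quiet: 10
  from: 3
  day: 3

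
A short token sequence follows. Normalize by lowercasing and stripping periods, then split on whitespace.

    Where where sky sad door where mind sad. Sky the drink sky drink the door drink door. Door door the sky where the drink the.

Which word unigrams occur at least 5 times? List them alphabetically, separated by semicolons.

door; the

Unigram counts meeting the condition (at least 5 times):
  door: 5
  the: 5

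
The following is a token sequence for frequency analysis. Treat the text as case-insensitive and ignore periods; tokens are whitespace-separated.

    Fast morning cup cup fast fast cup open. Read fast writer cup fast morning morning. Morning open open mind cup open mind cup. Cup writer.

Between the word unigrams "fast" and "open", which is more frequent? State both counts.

"fast" (5 vs 4)

"fast": 5 occurrences
"open": 4 occurrences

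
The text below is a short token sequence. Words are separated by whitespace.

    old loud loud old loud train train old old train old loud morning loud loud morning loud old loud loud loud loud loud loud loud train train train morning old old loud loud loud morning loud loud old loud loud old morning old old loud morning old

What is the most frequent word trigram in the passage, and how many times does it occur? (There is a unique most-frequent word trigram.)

"loud loud loud", 6 times

Trigram frequencies (highest first):
  loud loud loud: 6
  old loud loud: 4
  loud loud old: 3
  loud old loud: 3
  loud morning loud: 3
  loud train train: 2
  … (19 more, each ≤ 2)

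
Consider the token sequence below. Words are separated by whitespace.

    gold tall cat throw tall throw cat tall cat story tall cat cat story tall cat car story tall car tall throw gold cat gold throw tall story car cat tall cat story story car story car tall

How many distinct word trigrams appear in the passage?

32

38 tokens → 36 trigram windows in total.
Repeated trigrams (each contributes count−1 duplicates):
  cat story tall: 2
  cat tall cat: 2
  story tall cat: 2
  tall cat story: 2
4 duplicate windows → 36 − 4 = 32 distinct.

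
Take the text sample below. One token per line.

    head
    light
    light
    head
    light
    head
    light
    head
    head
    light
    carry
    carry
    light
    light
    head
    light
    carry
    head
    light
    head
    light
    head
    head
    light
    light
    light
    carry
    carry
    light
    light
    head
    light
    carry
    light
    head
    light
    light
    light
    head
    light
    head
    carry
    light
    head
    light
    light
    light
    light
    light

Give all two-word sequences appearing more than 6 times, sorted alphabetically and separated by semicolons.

Bigram counts meeting the condition (more than 6 times):
  head light: 12
  light head: 11
  light light: 11

head light; light head; light light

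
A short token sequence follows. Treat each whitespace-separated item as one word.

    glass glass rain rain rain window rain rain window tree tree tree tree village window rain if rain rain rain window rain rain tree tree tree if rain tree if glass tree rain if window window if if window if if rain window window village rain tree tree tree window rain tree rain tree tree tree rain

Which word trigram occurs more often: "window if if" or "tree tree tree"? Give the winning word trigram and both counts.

"tree tree tree" (5 vs 2)

"window if if": 2 occurrences
"tree tree tree": 5 occurrences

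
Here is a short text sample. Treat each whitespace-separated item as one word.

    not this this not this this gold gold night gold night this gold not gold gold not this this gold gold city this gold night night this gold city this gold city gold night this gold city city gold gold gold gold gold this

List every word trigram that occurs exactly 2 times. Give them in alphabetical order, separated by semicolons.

city this gold; gold city this; gold night this; this gold gold; this this gold

Trigram counts meeting the condition (exactly 2 times):
  city this gold: 2
  gold city this: 2
  gold night this: 2
  this gold gold: 2
  this this gold: 2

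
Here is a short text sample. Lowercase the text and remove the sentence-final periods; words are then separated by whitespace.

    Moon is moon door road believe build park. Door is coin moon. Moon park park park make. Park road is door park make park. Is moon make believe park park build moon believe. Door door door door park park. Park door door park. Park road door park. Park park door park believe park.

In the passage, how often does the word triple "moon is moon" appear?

Scanning the 51 overlapping trigram windows for "moon is moon":
  position 1–3: moon is moon

1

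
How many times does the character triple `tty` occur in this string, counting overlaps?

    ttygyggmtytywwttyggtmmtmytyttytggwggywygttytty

5

Sliding a length-3 window over the 46 characters (44 positions):
  position 1–3: tty
  position 15–17: tty
  position 28–30: tty
  position 41–43: tty
  position 44–46: tty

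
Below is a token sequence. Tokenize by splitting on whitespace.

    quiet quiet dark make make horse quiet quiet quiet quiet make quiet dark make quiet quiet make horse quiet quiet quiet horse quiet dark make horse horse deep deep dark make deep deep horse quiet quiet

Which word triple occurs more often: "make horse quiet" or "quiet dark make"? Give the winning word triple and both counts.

"quiet dark make" (3 vs 2)

"make horse quiet": 2 occurrences
"quiet dark make": 3 occurrences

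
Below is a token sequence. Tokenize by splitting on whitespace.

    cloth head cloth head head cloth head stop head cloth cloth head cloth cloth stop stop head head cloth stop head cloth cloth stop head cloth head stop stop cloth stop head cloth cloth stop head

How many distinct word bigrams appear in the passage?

36 tokens → 35 bigram windows in total.
Repeated bigrams (each contributes count−1 duplicates):
  head cloth: 8
  stop head: 6
  cloth head: 5
  cloth stop: 5
  cloth cloth: 4
  head head: 2
  head stop: 2
  stop stop: 2
26 duplicate windows → 35 − 26 = 9 distinct.

9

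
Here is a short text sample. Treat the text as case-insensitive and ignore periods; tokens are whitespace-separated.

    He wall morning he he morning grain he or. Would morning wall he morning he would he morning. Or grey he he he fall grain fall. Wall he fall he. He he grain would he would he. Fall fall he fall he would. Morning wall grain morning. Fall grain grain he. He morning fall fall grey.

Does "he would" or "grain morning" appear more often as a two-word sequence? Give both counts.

"he would": 3 occurrences
"grain morning": 1 occurrence

"he would" (3 vs 1)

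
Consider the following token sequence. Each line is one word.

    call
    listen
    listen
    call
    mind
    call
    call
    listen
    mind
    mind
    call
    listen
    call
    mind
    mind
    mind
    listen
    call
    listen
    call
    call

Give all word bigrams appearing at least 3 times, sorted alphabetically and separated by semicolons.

call listen; listen call; mind mind

Bigram counts meeting the condition (at least 3 times):
  call listen: 4
  listen call: 4
  mind mind: 3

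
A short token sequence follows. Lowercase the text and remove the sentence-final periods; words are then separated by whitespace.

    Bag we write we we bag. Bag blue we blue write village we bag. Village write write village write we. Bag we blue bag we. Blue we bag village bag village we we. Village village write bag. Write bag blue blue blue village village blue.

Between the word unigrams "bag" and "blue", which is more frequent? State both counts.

"bag" (10 vs 8)

"bag": 10 occurrences
"blue": 8 occurrences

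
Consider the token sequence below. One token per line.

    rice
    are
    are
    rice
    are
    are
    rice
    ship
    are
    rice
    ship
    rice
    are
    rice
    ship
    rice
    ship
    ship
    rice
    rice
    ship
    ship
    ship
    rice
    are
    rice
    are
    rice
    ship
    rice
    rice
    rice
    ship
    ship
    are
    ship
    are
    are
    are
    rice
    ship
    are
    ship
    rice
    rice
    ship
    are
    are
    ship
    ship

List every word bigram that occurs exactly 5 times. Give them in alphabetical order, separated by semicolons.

Bigram counts meeting the condition (exactly 5 times):
  are are: 5
  rice are: 5
  ship are: 5
  ship ship: 5

are are; rice are; ship are; ship ship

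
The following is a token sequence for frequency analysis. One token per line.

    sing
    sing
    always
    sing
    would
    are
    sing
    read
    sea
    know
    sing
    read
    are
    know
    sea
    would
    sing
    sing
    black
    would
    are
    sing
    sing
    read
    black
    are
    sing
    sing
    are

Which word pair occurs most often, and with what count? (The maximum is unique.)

"sing sing", 4 times

Bigram frequencies (highest first):
  sing sing: 4
  are sing: 3
  sing read: 3
  would are: 2
  sing always: 1
  always sing: 1
  … (14 more, each ≤ 1)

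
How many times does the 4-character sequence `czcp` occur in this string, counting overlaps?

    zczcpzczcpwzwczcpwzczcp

Sliding a length-4 window over the 23 characters (20 positions):
  position 2–5: czcp
  position 7–10: czcp
  position 14–17: czcp
  position 20–23: czcp

4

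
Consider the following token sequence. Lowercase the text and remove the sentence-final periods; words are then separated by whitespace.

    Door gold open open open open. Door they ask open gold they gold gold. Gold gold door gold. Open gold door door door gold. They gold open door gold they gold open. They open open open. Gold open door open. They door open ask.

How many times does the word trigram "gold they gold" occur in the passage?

Scanning the 42 overlapping trigram windows for "gold they gold":
  position 11–13: gold they gold
  position 24–26: gold they gold
  position 29–31: gold they gold

3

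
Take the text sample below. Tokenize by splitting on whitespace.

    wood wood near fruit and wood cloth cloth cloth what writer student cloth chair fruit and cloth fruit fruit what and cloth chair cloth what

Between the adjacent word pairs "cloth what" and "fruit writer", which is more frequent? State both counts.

"cloth what" (2 vs 0)

"cloth what": 2 occurrences
"fruit writer": 0 occurrences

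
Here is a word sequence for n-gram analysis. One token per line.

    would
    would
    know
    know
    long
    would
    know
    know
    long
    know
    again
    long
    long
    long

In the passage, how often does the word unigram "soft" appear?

0

Scanning the 14 tokens for "soft":
  (none found)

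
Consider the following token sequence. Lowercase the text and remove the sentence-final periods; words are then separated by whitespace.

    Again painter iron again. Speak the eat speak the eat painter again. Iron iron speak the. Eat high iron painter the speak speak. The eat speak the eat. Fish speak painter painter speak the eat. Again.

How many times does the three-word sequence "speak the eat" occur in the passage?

6

Scanning the 34 overlapping trigram windows for "speak the eat":
  position 5–7: speak the eat
  position 8–10: speak the eat
  position 15–17: speak the eat
  position 23–25: speak the eat
  position 26–28: speak the eat
  position 33–35: speak the eat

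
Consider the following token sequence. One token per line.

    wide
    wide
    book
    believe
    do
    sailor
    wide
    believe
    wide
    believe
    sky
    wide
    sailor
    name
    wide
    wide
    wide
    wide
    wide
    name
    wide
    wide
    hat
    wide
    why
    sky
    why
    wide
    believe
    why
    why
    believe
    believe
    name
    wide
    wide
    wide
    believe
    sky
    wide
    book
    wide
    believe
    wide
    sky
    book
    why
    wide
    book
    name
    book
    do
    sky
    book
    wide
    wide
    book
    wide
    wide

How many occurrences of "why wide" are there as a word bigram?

2

Scanning the 58 overlapping bigram windows for "why wide":
  position 27–28: why wide
  position 47–48: why wide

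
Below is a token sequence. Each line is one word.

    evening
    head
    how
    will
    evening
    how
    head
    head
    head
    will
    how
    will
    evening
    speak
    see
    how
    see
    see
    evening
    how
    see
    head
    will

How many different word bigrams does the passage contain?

23 tokens → 22 bigram windows in total.
Repeated bigrams (each contributes count−1 duplicates):
  evening how: 2
  head head: 2
  head will: 2
  how see: 2
  how will: 2
  will evening: 2
6 duplicate windows → 22 − 6 = 16 distinct.

16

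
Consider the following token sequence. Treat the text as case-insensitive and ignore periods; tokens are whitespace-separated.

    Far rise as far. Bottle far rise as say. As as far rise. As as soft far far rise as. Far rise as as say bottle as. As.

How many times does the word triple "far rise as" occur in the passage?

5

Scanning the 26 overlapping trigram windows for "far rise as":
  position 1–3: far rise as
  position 6–8: far rise as
  position 12–14: far rise as
  position 18–20: far rise as
  position 21–23: far rise as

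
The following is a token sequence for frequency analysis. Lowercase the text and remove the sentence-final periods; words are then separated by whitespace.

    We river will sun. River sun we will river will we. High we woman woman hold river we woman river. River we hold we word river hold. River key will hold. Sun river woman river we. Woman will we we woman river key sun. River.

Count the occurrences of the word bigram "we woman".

Scanning the 44 overlapping bigram windows for "we woman":
  position 13–14: we woman
  position 18–19: we woman
  position 36–37: we woman
  position 40–41: we woman

4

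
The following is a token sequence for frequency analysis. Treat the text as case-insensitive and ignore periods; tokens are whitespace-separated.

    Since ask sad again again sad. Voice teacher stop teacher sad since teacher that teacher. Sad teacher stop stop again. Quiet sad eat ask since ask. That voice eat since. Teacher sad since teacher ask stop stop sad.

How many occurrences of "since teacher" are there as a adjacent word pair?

Scanning the 37 overlapping bigram windows for "since teacher":
  position 12–13: since teacher
  position 30–31: since teacher
  position 33–34: since teacher

3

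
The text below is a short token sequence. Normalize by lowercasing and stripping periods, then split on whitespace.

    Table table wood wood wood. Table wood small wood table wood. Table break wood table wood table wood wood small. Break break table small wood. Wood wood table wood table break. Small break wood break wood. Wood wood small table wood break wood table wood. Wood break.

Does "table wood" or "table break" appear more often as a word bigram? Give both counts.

"table wood": 8 occurrences
"table break": 2 occurrences

"table wood" (8 vs 2)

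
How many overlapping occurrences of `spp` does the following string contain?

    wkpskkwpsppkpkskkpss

Sliding a length-3 window over the 20 characters (18 positions):
  position 9–11: spp

1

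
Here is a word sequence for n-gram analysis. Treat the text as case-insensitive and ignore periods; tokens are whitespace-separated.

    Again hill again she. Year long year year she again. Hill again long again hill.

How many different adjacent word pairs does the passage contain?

15 tokens → 14 bigram windows in total.
Repeated bigrams (each contributes count−1 duplicates):
  again hill: 3
  hill again: 2
3 duplicate windows → 14 − 3 = 11 distinct.

11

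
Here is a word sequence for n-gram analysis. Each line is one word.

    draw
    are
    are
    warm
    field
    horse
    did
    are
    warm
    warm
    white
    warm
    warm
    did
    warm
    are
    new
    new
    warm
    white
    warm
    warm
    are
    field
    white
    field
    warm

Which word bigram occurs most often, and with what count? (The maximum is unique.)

Bigram frequencies (highest first):
  warm warm: 3
  are warm: 2
  warm white: 2
  white warm: 2
  warm are: 2
  draw are: 1
  … (14 more, each ≤ 1)

"warm warm", 3 times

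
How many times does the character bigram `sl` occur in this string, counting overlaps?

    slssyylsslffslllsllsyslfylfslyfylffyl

Sliding a length-2 window over the 37 characters (36 positions):
  position 1–2: sl
  position 9–10: sl
  position 13–14: sl
  position 17–18: sl
  position 22–23: sl
  position 28–29: sl

6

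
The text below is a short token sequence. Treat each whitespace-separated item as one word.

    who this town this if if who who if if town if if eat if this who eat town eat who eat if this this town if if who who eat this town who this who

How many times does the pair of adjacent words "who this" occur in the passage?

Scanning the 35 overlapping bigram windows for "who this":
  position 1–2: who this
  position 34–35: who this

2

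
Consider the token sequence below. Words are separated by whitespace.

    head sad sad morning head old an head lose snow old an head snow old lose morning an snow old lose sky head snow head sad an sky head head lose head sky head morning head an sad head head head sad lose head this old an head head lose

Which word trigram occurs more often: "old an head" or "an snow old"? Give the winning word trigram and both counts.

"old an head" (3 vs 1)

"old an head": 3 occurrences
"an snow old": 1 occurrence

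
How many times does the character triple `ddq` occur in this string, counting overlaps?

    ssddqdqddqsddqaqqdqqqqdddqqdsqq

Sliding a length-3 window over the 31 characters (29 positions):
  position 3–5: ddq
  position 8–10: ddq
  position 12–14: ddq
  position 24–26: ddq

4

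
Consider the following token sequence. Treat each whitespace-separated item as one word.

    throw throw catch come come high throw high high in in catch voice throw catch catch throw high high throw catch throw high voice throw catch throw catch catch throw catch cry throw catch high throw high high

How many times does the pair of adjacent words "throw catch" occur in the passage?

7

Scanning the 37 overlapping bigram windows for "throw catch":
  position 2–3: throw catch
  position 14–15: throw catch
  position 20–21: throw catch
  position 25–26: throw catch
  position 27–28: throw catch
  position 30–31: throw catch
  position 33–34: throw catch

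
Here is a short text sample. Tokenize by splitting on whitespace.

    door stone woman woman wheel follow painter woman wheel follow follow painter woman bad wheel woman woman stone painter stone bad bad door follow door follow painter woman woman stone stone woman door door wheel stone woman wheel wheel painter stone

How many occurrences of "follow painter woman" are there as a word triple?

Scanning the 39 overlapping trigram windows for "follow painter woman":
  position 6–8: follow painter woman
  position 11–13: follow painter woman
  position 26–28: follow painter woman

3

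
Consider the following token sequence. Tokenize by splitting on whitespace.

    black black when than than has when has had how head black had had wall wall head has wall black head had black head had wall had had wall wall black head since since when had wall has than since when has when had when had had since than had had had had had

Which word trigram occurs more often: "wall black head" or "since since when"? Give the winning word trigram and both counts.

"wall black head": 2 occurrences
"since since when": 1 occurrence

"wall black head" (2 vs 1)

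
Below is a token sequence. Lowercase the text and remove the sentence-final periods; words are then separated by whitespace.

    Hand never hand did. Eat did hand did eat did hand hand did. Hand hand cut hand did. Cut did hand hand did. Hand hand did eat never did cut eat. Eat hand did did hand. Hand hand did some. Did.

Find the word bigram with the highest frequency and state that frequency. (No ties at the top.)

Bigram frequencies (highest first):
  hand did: 8
  did hand: 6
  hand hand: 6
  did eat: 3
  eat did: 2
  did cut: 2
  … (13 more, each ≤ 1)

"hand did", 8 times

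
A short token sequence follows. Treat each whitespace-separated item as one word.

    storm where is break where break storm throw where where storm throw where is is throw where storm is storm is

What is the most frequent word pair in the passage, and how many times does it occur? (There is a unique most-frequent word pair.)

"throw where", 3 times

Bigram frequencies (highest first):
  throw where: 3
  where is: 2
  storm throw: 2
  where storm: 2
  storm is: 2
  storm where: 1
  … (8 more, each ≤ 1)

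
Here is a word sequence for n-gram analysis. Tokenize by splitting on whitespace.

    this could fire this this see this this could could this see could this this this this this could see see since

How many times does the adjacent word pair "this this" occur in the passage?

6

Scanning the 21 overlapping bigram windows for "this this":
  position 4–5: this this
  position 7–8: this this
  position 14–15: this this
  position 15–16: this this
  position 16–17: this this
  position 17–18: this this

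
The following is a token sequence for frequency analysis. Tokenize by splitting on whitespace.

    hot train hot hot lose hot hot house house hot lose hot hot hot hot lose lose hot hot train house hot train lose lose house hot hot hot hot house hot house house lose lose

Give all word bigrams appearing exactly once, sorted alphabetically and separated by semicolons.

house lose; lose house; train hot; train house; train lose

Bigram counts meeting the condition (exactly once):
  house lose: 1
  lose house: 1
  train hot: 1
  train house: 1
  train lose: 1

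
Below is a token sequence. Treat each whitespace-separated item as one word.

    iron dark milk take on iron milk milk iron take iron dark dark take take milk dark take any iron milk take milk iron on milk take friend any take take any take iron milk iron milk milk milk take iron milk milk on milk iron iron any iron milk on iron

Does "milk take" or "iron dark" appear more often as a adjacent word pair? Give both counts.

"milk take": 4 occurrences
"iron dark": 2 occurrences

"milk take" (4 vs 2)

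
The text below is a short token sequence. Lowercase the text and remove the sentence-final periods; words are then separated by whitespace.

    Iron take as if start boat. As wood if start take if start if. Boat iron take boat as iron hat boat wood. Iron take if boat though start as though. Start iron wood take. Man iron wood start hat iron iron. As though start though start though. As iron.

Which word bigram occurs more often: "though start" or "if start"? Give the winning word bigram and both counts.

"though start" (4 vs 3)

"though start": 4 occurrences
"if start": 3 occurrences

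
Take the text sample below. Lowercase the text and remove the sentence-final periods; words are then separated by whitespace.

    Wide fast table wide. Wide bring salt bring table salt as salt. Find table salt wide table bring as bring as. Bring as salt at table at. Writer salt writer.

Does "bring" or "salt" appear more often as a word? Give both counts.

"bring": 5 occurrences
"salt": 6 occurrences

"salt" (6 vs 5)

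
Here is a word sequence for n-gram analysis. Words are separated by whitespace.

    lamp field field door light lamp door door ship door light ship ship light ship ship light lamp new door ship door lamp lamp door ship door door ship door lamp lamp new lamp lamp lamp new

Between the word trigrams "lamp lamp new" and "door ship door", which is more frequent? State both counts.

"lamp lamp new": 2 occurrences
"door ship door": 4 occurrences

"door ship door" (4 vs 2)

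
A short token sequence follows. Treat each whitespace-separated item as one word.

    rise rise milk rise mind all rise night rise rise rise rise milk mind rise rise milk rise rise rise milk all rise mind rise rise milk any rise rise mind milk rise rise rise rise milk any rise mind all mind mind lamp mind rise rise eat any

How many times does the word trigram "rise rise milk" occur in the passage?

Scanning the 47 overlapping trigram windows for "rise rise milk":
  position 1–3: rise rise milk
  position 11–13: rise rise milk
  position 15–17: rise rise milk
  position 19–21: rise rise milk
  position 25–27: rise rise milk
  position 35–37: rise rise milk

6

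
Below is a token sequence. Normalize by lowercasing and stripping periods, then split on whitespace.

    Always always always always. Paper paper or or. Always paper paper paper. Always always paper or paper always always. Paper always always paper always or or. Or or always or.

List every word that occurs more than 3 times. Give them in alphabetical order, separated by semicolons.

Unigram counts meeting the condition (more than 3 times):
  always: 13
  or: 8
  paper: 9

always; or; paper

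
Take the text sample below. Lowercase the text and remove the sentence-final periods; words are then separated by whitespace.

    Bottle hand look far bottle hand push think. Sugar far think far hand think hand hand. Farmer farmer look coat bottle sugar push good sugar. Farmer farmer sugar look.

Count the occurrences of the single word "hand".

5

Scanning the 29 tokens for "hand":
  position 2: hand
  position 6: hand
  position 13: hand
  position 15: hand
  position 16: hand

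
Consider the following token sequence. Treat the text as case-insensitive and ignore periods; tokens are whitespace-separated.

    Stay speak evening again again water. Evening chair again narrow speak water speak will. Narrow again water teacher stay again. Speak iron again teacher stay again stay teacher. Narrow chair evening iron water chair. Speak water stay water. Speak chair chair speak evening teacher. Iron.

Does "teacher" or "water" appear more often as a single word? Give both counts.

"water" (6 vs 4)

"teacher": 4 occurrences
"water": 6 occurrences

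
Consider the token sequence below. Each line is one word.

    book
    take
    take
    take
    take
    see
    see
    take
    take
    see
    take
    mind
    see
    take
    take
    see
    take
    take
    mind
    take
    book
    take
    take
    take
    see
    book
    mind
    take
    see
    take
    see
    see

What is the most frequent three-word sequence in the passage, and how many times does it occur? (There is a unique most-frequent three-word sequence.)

Trigram frequencies (highest first):
  take take see: 4
  take take take: 3
  see take take: 3
  take see take: 3
  book take take: 2
  take see see: 2
  … (13 more, each ≤ 1)

"take take see", 4 times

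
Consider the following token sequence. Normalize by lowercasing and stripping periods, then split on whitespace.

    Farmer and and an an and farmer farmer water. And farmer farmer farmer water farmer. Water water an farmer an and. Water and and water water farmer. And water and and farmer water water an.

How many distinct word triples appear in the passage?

27

35 tokens → 33 trigram windows in total.
Repeated trigrams (each contributes count−1 duplicates):
  and farmer farmer: 2
  and water and: 2
  farmer farmer water: 2
  farmer water water: 2
  water and and: 2
  water water an: 2
6 duplicate windows → 33 − 6 = 27 distinct.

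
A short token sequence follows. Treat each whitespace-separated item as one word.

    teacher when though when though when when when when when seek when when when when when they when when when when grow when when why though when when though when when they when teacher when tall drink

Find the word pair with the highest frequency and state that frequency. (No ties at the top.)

Bigram frequencies (highest first):
  when when: 14
  though when: 4
  when though: 3
  teacher when: 2
  when they: 2
  they when: 2
  … (9 more, each ≤ 1)

"when when", 14 times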